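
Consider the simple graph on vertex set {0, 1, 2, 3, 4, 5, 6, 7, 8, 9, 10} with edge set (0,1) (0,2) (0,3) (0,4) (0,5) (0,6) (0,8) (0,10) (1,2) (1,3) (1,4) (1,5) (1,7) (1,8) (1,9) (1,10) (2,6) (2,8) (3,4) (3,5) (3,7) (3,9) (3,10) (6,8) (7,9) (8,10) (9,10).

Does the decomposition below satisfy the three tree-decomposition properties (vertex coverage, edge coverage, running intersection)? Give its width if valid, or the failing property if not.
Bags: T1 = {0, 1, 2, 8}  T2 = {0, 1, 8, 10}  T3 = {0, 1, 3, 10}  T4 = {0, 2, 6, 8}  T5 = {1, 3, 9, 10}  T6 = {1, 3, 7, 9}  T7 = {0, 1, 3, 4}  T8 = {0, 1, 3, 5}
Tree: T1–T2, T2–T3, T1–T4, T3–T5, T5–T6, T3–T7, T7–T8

Yes; width 3.

Checking the three conditions: (i) the bags cover all of {0, 1, 2, 3, 4, 5, 6, 7, 8, 9, 10}; (ii) for each edge, some bag contains both endpoints; (iii) the bags containing any fixed vertex form a subtree. All hold, so the decomposition is valid with width 4 − 1 = 3.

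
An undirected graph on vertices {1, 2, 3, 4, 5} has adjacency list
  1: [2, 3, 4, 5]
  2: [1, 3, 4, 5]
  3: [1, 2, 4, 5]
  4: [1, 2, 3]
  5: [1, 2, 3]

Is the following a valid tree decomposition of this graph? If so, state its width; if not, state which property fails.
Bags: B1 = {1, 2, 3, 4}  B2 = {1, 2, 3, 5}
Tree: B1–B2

Every vertex of G appears in some bag (union = {1, 2, 3, 4, 5}); every edge is covered by a bag; and for each vertex v the set of bags containing v is connected in the bag tree. The decomposition is therefore valid. The largest bag has 4 vertices, so the width is 3.

Yes; width 3.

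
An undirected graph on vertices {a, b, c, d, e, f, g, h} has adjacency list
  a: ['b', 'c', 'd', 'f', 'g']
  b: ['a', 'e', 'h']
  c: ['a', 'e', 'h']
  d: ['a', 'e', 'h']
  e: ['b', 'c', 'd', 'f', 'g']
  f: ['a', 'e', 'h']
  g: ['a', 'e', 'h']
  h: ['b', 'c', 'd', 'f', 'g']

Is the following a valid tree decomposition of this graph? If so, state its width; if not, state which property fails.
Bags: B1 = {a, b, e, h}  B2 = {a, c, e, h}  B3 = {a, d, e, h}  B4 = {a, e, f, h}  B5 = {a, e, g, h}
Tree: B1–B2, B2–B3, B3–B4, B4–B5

Yes; width 3.

Checking the three conditions: (i) the bags cover all of {a, b, c, d, e, f, g, h}; (ii) for each edge, some bag contains both endpoints; (iii) the bags containing any fixed vertex form a subtree. All hold, so the decomposition is valid with width 4 − 1 = 3.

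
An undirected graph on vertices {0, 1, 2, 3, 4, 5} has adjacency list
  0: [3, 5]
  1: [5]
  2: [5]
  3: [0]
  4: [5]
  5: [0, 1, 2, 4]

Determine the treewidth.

A width-1 tree decomposition is:
Bags: B1 = {2, 5}  B2 = {1, 5}  B3 = {0, 5}  B4 = {0, 3}  B5 = {4, 5}
Tree: B1–B2, B2–B3, B3–B4, B1–B5
The largest bag has 2 vertices, giving width 1; this decomposition certifies tw(G) ≤ 1. G has an edge, so its treewidth is at least 1. Combining the bounds, tw(G) = 1.

1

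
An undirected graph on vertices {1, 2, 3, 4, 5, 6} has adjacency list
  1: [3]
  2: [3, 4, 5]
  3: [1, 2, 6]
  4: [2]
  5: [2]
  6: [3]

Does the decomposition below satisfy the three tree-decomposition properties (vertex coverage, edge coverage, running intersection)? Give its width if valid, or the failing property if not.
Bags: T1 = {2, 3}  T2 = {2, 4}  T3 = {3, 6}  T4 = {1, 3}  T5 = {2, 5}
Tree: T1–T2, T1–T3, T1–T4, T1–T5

Checking the three conditions: (i) the bags cover all of {1, 2, 3, 4, 5, 6}; (ii) for each edge, some bag contains both endpoints; (iii) the bags containing any fixed vertex form a subtree. All hold, so the decomposition is valid with width 2 − 1 = 1.

Yes; width 1.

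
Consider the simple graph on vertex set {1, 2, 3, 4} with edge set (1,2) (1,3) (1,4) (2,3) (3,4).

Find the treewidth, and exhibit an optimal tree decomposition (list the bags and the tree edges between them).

The largest bag has 3 vertices, giving width 2; this decomposition certifies tw(G) ≤ 2. For the lower bound, the 3 vertices {1, 2, 3} are pairwise adjacent, and any tree decomposition puts a clique entirely inside one bag — forcing width ≥ 2. Hence tw(G) = 2 exactly.

Treewidth 2.
Bags: B1 = {1, 3, 4}  B2 = {1, 2, 3}
Tree: B1–B2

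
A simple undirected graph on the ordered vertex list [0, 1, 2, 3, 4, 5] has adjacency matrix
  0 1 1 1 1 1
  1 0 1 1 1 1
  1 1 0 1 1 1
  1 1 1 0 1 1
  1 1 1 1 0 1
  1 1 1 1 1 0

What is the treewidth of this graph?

5

A width-5 tree decomposition is:
Bags: B1 = {0, 1, 2, 3, 4, 5}
Tree: (single bag)
With just one bag of size 6, the width is 6 − 1 = 5, so tw(G) ≤ 5. Conversely, {0, 1, 2, 3, 4, 5} is a clique of size 6, and the vertices of any clique must share a bag in every tree decomposition; so some bag has ≥ 6 vertices and tw(G) ≥ 5. Hence tw(G) = 5 exactly.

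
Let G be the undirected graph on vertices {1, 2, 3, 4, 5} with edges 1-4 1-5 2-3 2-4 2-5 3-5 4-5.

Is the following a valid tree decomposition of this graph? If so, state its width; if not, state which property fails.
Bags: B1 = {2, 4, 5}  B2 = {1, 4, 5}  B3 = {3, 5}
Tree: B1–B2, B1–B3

A tree decomposition must satisfy three properties: every vertex lies in some bag; for every edge, both endpoints lie together in some bag; and for every vertex, the bags containing it form a connected subtree. Here edge (2,3) lies in no bag, so the decomposition is invalid.

No — edge (2,3) lies in no bag.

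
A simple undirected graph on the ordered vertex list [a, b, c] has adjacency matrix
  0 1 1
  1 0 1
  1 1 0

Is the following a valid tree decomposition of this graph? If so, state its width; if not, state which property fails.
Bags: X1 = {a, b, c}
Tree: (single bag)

Every vertex of G appears in some bag (union = {a, b, c}); every edge is covered by a bag; and for each vertex v the set of bags containing v is connected in the bag tree. The decomposition is therefore valid. The largest bag has 3 vertices, so the width is 2.

Yes; width 2.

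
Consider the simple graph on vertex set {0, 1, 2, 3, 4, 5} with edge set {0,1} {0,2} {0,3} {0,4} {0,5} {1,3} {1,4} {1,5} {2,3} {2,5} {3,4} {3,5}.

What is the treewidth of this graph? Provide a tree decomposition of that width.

Treewidth 3.
Bags: B1 = {0, 1, 3, 5}  B2 = {0, 1, 3, 4}  B3 = {0, 2, 3, 5}
Tree: B1–B2, B1–B3

The largest bag has 4 vertices, giving width 3; this decomposition certifies tw(G) ≤ 3. Conversely, {0, 1, 3, 4} is a clique of size 4, and the vertices of any clique must share a bag in every tree decomposition; so some bag has ≥ 4 vertices and tw(G) ≥ 3. Therefore the treewidth is 3.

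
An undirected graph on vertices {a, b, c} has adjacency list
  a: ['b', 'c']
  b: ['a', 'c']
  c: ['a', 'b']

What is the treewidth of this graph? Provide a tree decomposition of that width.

With just one bag of size 3, the width is 3 − 1 = 2, so tw(G) ≤ 2. For the lower bound, the 3 vertices {a, b, c} are pairwise adjacent, and any tree decomposition puts a clique entirely inside one bag — forcing width ≥ 2. Hence tw(G) = 2 exactly.

Treewidth 2.
Bags: B1 = {a, b, c}
Tree: (single bag)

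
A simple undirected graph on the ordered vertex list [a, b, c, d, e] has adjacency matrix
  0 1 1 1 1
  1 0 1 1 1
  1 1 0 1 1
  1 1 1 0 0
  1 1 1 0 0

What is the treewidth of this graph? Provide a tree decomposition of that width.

The largest bag has 4 vertices, giving width 3; this decomposition certifies tw(G) ≤ 3. On the other hand G contains the 4-clique {a, b, c, d}. A clique must lie in a single bag of any decomposition, so no decomposition can have width below 3. Hence tw(G) = 3 exactly.

Treewidth 3.
One such decomposition:
Bags: B1 = {a, b, c, d}  B2 = {a, b, c, e}
Tree: B1–B2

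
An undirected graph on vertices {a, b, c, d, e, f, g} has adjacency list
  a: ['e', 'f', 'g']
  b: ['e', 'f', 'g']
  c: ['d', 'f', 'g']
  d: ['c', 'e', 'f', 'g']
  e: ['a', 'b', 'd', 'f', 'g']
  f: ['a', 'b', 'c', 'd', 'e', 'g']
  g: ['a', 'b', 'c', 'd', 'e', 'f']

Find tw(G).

A width-3 tree decomposition is:
Bags: B1 = {c, d, f, g}  B2 = {d, e, f, g}  B3 = {a, e, f, g}  B4 = {b, e, f, g}
Tree: B1–B2, B2–B3, B3–B4
Each bag holds 4 vertices, so the decomposition has width 3, which upper-bounds the treewidth. Conversely, {d, e, f, g} is a clique of size 4, and the vertices of any clique must share a bag in every tree decomposition; so some bag has ≥ 4 vertices and tw(G) ≥ 3. Hence tw(G) = 3 exactly.

3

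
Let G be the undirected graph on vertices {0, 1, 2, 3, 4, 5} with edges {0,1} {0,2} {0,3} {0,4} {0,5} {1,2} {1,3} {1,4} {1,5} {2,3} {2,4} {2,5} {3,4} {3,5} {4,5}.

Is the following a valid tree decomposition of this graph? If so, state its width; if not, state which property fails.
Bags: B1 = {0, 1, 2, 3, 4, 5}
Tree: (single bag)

Checking the three conditions: (i) the bags cover all of {0, 1, 2, 3, 4, 5}; (ii) for each edge, some bag contains both endpoints; (iii) the bags containing any fixed vertex form a subtree. All hold, so the decomposition is valid with width 6 − 1 = 5.

Yes; width 5.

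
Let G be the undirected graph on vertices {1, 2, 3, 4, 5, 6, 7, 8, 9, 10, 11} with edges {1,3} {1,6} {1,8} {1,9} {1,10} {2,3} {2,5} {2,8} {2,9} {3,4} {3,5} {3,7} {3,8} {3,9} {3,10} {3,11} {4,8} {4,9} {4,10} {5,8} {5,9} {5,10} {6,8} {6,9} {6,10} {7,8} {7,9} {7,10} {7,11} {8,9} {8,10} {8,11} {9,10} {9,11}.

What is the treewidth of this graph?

A width-4 tree decomposition is:
Bags: B1 = {1, 3, 8, 9, 10}  B2 = {3, 7, 8, 9, 10}  B3 = {3, 5, 8, 9, 10}  B4 = {2, 3, 5, 8, 9}  B5 = {1, 6, 8, 9, 10}  B6 = {3, 7, 8, 9, 11}  B7 = {3, 4, 8, 9, 10}
Tree: B1–B2, B1–B3, B3–B4, B1–B5, B2–B6, B2–B7
Each bag holds 5 vertices, so the decomposition has width 4, which upper-bounds the treewidth. Conversely, {3, 7, 8, 9, 11} is a clique of size 5, and the vertices of any clique must share a bag in every tree decomposition; so some bag has ≥ 5 vertices and tw(G) ≥ 4. Combining the bounds, tw(G) = 4.

4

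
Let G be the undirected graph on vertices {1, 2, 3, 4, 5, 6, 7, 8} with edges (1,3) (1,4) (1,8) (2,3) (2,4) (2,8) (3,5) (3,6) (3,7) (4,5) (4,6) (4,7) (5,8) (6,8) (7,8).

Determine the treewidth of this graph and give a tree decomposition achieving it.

Treewidth 3.
One such decomposition:
Bags: B1 = {1, 3, 4, 8}  B2 = {3, 4, 6, 8}  B3 = {2, 3, 4, 8}  B4 = {3, 4, 7, 8}  B5 = {3, 4, 5, 8}
Tree: B1–B2, B2–B3, B3–B4, B4–B5

The largest bag has 4 vertices, giving width 3; this decomposition certifies tw(G) ≤ 3. For the lower bound: the 4 vertex sets {1,4}, {3,6}, {8}, {2} are disjoint, each induces a connected subgraph, and every pair is joined by at least one edge of G. Contracting each set to a single vertex therefore yields K_{4} as a minor, and since treewidth is minor-monotone, tw(G) ≥ tw(K_{4}) = 3. Combining the bounds, tw(G) = 3.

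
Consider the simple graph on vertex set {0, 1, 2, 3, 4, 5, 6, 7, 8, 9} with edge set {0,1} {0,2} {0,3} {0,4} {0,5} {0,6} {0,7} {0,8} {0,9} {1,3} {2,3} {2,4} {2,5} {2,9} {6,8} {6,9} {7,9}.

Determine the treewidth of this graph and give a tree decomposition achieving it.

Each bag holds 3 vertices, so the decomposition has width 2, which upper-bounds the treewidth. Conversely, {0, 1, 3} is a clique of size 3, and the vertices of any clique must share a bag in every tree decomposition; so some bag has ≥ 3 vertices and tw(G) ≥ 2. Hence tw(G) = 2 exactly.

Treewidth 2.
One optimal decomposition is:
Bags: B1 = {0, 1, 3}  B2 = {0, 2, 3}  B3 = {0, 2, 4}  B4 = {0, 2, 9}  B5 = {0, 6, 9}  B6 = {0, 6, 8}  B7 = {0, 7, 9}  B8 = {0, 2, 5}
Tree: B1–B2, B2–B3, B3–B4, B4–B5, B5–B6, B4–B7, B3–B8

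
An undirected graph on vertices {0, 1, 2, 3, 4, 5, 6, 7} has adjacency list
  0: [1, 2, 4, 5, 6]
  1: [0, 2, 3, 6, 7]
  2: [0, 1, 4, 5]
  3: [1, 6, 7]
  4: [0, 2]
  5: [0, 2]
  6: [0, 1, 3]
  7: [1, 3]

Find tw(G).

2

A width-2 tree decomposition is:
Bags: B1 = {0, 1, 2}  B2 = {0, 1, 6}  B3 = {1, 3, 6}  B4 = {0, 2, 4}  B5 = {0, 2, 5}  B6 = {1, 3, 7}
Tree: B1–B2, B2–B3, B1–B4, B4–B5, B3–B6
Each bag holds 3 vertices, so the decomposition has width 2, which upper-bounds the treewidth. For the lower bound, the 3 vertices {0, 1, 2} are pairwise adjacent, and any tree decomposition puts a clique entirely inside one bag — forcing width ≥ 2. Combining the bounds, tw(G) = 2.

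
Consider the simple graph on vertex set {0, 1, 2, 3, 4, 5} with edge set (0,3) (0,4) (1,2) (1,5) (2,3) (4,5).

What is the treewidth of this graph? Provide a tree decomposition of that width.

The largest bag has 3 vertices, giving width 2; this decomposition certifies tw(G) ≤ 2. Since 1–5–4–0–3–2–1 is a cycle in G, G is not acyclic. Forests are exactly the graphs of treewidth ≤ 1, so tw(G) ≥ 2. The upper and lower bounds meet at 2, so that is the treewidth.

Treewidth 2.
Bags: B1 = {1, 4, 5}  B2 = {0, 1, 4}  B3 = {0, 1, 3}  B4 = {1, 2, 3}
Tree: B1–B2, B2–B3, B3–B4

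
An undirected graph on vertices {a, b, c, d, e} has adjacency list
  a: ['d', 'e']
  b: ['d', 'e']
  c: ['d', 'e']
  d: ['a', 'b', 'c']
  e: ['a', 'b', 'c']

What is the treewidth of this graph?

A width-2 tree decomposition is:
Bags: B1 = {c, d, e}  B2 = {b, d, e}  B3 = {a, d, e}
Tree: B1–B2, B2–B3
Every bag has size at most 3, so the width is 3 − 1 = 2 and tw(G) ≤ 2. Since c–e–b–d–c is a cycle in G, G is not acyclic. Forests are exactly the graphs of treewidth ≤ 1, so tw(G) ≥ 2. The upper and lower bounds meet at 2, so that is the treewidth.

2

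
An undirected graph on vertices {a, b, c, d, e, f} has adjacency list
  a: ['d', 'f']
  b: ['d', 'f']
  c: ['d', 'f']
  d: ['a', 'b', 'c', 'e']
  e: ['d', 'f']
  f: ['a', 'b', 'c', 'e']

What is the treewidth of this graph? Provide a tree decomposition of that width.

Each bag holds 3 vertices, so the decomposition has width 2, which upper-bounds the treewidth. For the lower bound, G contains the cycle e–d–c–f–e, so G is not a forest; only forests have treewidth ≤ 1, hence tw(G) ≥ 2. Combining the bounds, tw(G) = 2.

Treewidth 2.
Bags: B1 = {d, e, f}  B2 = {c, d, f}  B3 = {a, d, f}  B4 = {b, d, f}
Tree: B1–B2, B2–B3, B3–B4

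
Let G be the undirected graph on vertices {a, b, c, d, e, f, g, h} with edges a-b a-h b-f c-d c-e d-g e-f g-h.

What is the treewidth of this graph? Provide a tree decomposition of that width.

Treewidth 2.
Bags: B1 = {a, b, h}  B2 = {b, g, h}  B3 = {b, d, g}  B4 = {b, c, d}  B5 = {b, c, e}  B6 = {b, e, f}
Tree: B1–B2, B2–B3, B3–B4, B4–B5, B5–B6

Each bag holds 3 vertices, so the decomposition has width 2, which upper-bounds the treewidth. For the lower bound, G contains the cycle b–a–h–g–d–c–e–f–b, so G is not a forest; only forests have treewidth ≤ 1, hence tw(G) ≥ 2. Therefore the treewidth is 2.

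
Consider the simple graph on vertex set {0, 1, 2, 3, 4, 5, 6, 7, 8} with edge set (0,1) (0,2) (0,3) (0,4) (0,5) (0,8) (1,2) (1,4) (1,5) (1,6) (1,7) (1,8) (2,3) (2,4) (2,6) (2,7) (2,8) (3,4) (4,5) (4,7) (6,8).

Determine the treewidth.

3

A width-3 tree decomposition is:
Bags: B1 = {1, 2, 4, 7}  B2 = {0, 1, 2, 4}  B3 = {0, 1, 2, 8}  B4 = {0, 1, 4, 5}  B5 = {1, 2, 6, 8}  B6 = {0, 2, 3, 4}
Tree: B1–B2, B2–B3, B2–B4, B3–B5, B2–B6
The largest bag has 4 vertices, giving width 3; this decomposition certifies tw(G) ≤ 3. For the lower bound, the 4 vertices {0, 1, 2, 8} are pairwise adjacent, and any tree decomposition puts a clique entirely inside one bag — forcing width ≥ 3. Hence tw(G) = 3 exactly.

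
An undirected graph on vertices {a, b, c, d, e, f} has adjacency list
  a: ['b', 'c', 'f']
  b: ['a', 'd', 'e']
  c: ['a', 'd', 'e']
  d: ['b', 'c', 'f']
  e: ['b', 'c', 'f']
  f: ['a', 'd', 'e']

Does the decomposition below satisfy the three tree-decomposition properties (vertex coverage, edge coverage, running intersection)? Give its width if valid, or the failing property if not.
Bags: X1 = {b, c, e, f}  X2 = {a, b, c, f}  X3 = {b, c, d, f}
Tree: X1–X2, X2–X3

Yes; width 3.

Checking the three conditions: (i) the bags cover all of {a, b, c, d, e, f}; (ii) for each edge, some bag contains both endpoints; (iii) the bags containing any fixed vertex form a subtree. All hold, so the decomposition is valid with width 4 − 1 = 3.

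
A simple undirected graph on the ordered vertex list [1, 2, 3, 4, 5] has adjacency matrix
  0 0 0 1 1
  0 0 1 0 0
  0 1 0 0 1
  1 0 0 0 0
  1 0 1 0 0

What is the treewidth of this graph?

A width-1 tree decomposition is:
Bags: B1 = {1, 4}  B2 = {1, 5}  B3 = {3, 5}  B4 = {2, 3}
Tree: B1–B2, B2–B3, B3–B4
Every bag has size at most 2, so the width is 2 − 1 = 1 and tw(G) ≤ 1. Since G has at least one edge (e.g. 4–1), it is not an edgeless graph, so tw(G) ≥ 1. Hence tw(G) = 1 exactly.

1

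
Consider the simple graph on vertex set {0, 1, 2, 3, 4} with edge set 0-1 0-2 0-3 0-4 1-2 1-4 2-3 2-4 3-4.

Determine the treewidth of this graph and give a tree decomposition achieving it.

Treewidth 3.
Bags: B1 = {0, 1, 2, 4}  B2 = {0, 2, 3, 4}
Tree: B1–B2

Each bag holds 4 vertices, so the decomposition has width 3, which upper-bounds the treewidth. Conversely, {0, 1, 2, 4} is a clique of size 4, and the vertices of any clique must share a bag in every tree decomposition; so some bag has ≥ 4 vertices and tw(G) ≥ 3. Hence tw(G) = 3 exactly.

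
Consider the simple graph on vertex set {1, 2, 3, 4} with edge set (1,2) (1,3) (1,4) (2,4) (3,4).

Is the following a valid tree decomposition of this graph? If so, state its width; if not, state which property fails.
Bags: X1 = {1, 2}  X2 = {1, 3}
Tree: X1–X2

No — vertex 4 appears in no bag.

A tree decomposition must satisfy three properties: every vertex lies in some bag; for every edge, both endpoints lie together in some bag; and for every vertex, the bags containing it form a connected subtree. Here vertex 4 appears in no bag, so the decomposition is invalid.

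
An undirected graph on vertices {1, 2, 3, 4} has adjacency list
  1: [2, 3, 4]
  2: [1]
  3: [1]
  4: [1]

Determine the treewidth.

1

A width-1 tree decomposition is:
Bags: B1 = {1, 4}  B2 = {1, 3}  B3 = {1, 2}
Tree: B1–B2, B1–B3
Every bag has size at most 2, so the width is 2 − 1 = 1 and tw(G) ≤ 1. Any graph with an edge has treewidth ≥ 1, and G has the edge 1–4. Hence tw(G) = 1 exactly.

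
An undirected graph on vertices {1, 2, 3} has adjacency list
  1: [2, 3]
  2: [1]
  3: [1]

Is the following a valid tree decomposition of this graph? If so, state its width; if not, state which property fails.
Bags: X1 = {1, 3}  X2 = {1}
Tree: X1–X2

A tree decomposition must satisfy three properties: every vertex lies in some bag; for every edge, both endpoints lie together in some bag; and for every vertex, the bags containing it form a connected subtree. Here vertex 2 appears in no bag, so the decomposition is invalid.

No — vertex 2 appears in no bag.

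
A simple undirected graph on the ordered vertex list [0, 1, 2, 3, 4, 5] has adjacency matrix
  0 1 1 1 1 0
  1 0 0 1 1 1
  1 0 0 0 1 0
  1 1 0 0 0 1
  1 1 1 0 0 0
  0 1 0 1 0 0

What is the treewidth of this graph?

A width-2 tree decomposition is:
Bags: B1 = {0, 1, 4}  B2 = {0, 1, 3}  B3 = {1, 3, 5}  B4 = {0, 2, 4}
Tree: B1–B2, B2–B3, B1–B4
Every bag has size at most 3, so the width is 3 − 1 = 2 and tw(G) ≤ 2. Conversely, {0, 1, 3} is a clique of size 3, and the vertices of any clique must share a bag in every tree decomposition; so some bag has ≥ 3 vertices and tw(G) ≥ 2. The upper and lower bounds meet at 2, so that is the treewidth.

2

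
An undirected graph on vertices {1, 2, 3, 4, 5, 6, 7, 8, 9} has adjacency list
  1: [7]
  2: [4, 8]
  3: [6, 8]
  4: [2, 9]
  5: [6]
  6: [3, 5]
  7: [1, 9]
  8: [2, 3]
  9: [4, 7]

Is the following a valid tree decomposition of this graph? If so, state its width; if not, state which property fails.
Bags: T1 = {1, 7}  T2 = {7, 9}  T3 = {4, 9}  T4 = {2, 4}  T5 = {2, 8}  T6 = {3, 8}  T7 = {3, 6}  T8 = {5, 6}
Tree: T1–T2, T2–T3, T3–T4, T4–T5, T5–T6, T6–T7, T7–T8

Yes; width 1.

Every vertex of G appears in some bag (union = {1, 2, 3, 4, 5, 6, 7, 8, 9}); every edge is covered by a bag; and for each vertex v the set of bags containing v is connected in the bag tree. The decomposition is therefore valid. The largest bag has 2 vertices, so the width is 1.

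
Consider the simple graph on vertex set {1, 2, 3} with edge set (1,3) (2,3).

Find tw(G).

1

A width-1 tree decomposition is:
Bags: B1 = {2, 3}  B2 = {1, 3}
Tree: B1–B2
Each bag holds 2 vertices, so the decomposition has width 1, which upper-bounds the treewidth. G has an edge, so its treewidth is at least 1. Therefore the treewidth is 1.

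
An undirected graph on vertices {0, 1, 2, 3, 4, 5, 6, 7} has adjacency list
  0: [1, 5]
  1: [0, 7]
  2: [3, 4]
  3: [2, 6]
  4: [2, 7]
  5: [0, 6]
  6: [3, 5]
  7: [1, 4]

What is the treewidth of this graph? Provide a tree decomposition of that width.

Treewidth 2.
Bags: B1 = {3, 5, 6}  B2 = {0, 3, 5}  B3 = {0, 1, 3}  B4 = {1, 3, 7}  B5 = {3, 4, 7}  B6 = {2, 3, 4}
Tree: B1–B2, B2–B3, B3–B4, B4–B5, B5–B6

Each bag holds 3 vertices, so the decomposition has width 2, which upper-bounds the treewidth. For the lower bound, G contains the cycle 3–6–5–0–1–7–4–2–3, so G is not a forest; only forests have treewidth ≤ 1, hence tw(G) ≥ 2. Hence tw(G) = 2 exactly.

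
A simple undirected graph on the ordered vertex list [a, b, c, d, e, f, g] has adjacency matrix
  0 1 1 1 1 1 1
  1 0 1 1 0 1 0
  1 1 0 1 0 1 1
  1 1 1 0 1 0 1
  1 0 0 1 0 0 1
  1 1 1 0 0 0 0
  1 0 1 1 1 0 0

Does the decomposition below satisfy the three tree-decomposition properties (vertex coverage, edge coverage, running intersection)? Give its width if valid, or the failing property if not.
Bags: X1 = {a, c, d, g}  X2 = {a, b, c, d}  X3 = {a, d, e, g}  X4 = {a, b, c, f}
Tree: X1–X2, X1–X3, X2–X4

Yes; width 3.

Checking the three conditions: (i) the bags cover all of {a, b, c, d, e, f, g}; (ii) for each edge, some bag contains both endpoints; (iii) the bags containing any fixed vertex form a subtree. All hold, so the decomposition is valid with width 4 − 1 = 3.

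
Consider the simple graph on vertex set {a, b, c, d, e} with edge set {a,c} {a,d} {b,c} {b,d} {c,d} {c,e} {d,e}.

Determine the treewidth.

A width-2 tree decomposition is:
Bags: B1 = {b, c, d}  B2 = {c, d, e}  B3 = {a, c, d}
Tree: B1–B2, B1–B3
Every bag has size at most 3, so the width is 3 − 1 = 2 and tw(G) ≤ 2. For the lower bound, the 3 vertices {c, d, e} are pairwise adjacent, and any tree decomposition puts a clique entirely inside one bag — forcing width ≥ 2. The upper and lower bounds meet at 2, so that is the treewidth.

2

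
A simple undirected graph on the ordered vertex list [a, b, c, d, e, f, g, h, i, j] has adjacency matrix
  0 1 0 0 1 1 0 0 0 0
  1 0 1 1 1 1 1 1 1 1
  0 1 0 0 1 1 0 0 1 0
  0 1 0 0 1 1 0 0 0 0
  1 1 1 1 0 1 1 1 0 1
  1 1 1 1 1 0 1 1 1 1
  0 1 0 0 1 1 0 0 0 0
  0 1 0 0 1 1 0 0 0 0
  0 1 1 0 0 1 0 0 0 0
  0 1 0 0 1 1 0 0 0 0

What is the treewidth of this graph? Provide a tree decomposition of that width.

The largest bag has 4 vertices, giving width 3; this decomposition certifies tw(G) ≤ 3. Conversely, {b, d, e, f} is a clique of size 4, and the vertices of any clique must share a bag in every tree decomposition; so some bag has ≥ 4 vertices and tw(G) ≥ 3. Combining the bounds, tw(G) = 3.

Treewidth 3.
One such decomposition:
Bags: B1 = {b, e, f, h}  B2 = {a, b, e, f}  B3 = {b, d, e, f}  B4 = {b, c, e, f}  B5 = {b, e, f, j}  B6 = {b, e, f, g}  B7 = {b, c, f, i}
Tree: B1–B2, B1–B3, B3–B4, B2–B5, B3–B6, B4–B7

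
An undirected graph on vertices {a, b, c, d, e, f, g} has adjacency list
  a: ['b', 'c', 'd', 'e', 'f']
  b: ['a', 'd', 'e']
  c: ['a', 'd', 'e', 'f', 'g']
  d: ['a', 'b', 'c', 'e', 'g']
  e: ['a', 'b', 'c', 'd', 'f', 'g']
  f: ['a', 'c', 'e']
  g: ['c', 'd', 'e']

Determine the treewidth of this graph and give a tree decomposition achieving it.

Each bag holds 4 vertices, so the decomposition has width 3, which upper-bounds the treewidth. Conversely, {c, d, e, g} is a clique of size 4, and the vertices of any clique must share a bag in every tree decomposition; so some bag has ≥ 4 vertices and tw(G) ≥ 3. Combining the bounds, tw(G) = 3.

Treewidth 3.
One such decomposition:
Bags: B1 = {a, c, d, e}  B2 = {c, d, e, g}  B3 = {a, c, e, f}  B4 = {a, b, d, e}
Tree: B1–B2, B1–B3, B1–B4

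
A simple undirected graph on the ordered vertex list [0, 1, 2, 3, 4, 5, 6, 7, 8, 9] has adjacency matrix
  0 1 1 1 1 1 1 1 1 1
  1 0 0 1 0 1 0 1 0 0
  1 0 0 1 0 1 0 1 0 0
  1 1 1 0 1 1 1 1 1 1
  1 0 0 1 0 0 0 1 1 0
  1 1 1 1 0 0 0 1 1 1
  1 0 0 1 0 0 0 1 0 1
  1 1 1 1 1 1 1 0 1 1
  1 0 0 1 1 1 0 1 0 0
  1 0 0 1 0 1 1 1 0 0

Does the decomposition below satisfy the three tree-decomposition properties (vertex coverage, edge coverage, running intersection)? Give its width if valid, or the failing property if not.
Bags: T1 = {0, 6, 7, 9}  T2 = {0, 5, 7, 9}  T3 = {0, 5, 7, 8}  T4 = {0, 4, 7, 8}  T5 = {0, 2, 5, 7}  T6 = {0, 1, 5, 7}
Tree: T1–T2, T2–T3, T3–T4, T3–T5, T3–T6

No — vertex 3 appears in no bag.

A tree decomposition must satisfy three properties: every vertex lies in some bag; for every edge, both endpoints lie together in some bag; and for every vertex, the bags containing it form a connected subtree. Here vertex 3 appears in no bag, so the decomposition is invalid.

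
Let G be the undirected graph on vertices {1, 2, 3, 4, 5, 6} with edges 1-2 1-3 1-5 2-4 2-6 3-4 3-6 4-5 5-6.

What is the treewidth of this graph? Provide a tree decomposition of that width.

The largest bag has 4 vertices, giving width 3; this decomposition certifies tw(G) ≤ 3. For the lower bound: the 4 vertex sets {5,6}, {2,4}, {3}, {1} are disjoint, each induces a connected subgraph, and every pair is joined by at least one edge of G. Contracting each set to a single vertex therefore yields K_{4} as a minor, and since treewidth is minor-monotone, tw(G) ≥ tw(K_{4}) = 3. Hence tw(G) = 3 exactly.

Treewidth 3.
One such decomposition:
Bags: B1 = {2, 3, 5, 6}  B2 = {2, 3, 4, 5}  B3 = {1, 2, 3, 5}
Tree: B1–B2, B2–B3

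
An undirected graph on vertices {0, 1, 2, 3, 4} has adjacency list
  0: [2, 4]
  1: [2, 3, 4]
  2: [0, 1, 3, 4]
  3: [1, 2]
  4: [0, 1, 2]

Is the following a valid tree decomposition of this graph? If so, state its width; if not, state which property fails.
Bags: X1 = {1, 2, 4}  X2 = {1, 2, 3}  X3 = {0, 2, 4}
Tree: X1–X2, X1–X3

Vertex coverage: the bags together contain {0, 1, 2, 3, 4}, the full vertex set. Edge coverage: each edge of G has both endpoints in at least one bag. Running intersection: for every vertex, the bags containing it form a connected subtree. All three properties hold, so this is a valid tree decomposition of width max|bag| − 1 = 2, and hence tw(G) ≤ 2.

Yes; width 2.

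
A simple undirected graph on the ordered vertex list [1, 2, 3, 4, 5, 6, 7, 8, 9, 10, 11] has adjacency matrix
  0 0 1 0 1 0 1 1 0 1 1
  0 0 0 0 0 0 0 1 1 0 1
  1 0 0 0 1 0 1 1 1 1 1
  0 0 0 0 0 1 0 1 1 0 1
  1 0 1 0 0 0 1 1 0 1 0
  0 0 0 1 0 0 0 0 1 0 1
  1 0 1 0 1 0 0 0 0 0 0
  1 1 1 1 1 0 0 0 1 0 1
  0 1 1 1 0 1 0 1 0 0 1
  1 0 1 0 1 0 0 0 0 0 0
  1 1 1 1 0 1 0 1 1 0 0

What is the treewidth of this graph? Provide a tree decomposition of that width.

Treewidth 3.
One optimal decomposition is:
Bags: B1 = {2, 8, 9, 11}  B2 = {3, 8, 9, 11}  B3 = {1, 3, 8, 11}  B4 = {4, 8, 9, 11}  B5 = {1, 3, 5, 8}  B6 = {1, 3, 5, 10}  B7 = {1, 3, 5, 7}  B8 = {4, 6, 9, 11}
Tree: B1–B2, B2–B3, B1–B4, B3–B5, B5–B6, B5–B7, B4–B8

Each bag holds 4 vertices, so the decomposition has width 3, which upper-bounds the treewidth. Conversely, {2, 8, 9, 11} is a clique of size 4, and the vertices of any clique must share a bag in every tree decomposition; so some bag has ≥ 4 vertices and tw(G) ≥ 3. Combining the bounds, tw(G) = 3.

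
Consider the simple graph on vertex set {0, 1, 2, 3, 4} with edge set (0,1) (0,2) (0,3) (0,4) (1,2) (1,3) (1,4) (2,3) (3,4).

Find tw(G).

3

A width-3 tree decomposition is:
Bags: B1 = {0, 1, 3, 4}  B2 = {0, 1, 2, 3}
Tree: B1–B2
The largest bag has 4 vertices, giving width 3; this decomposition certifies tw(G) ≤ 3. On the other hand G contains the 4-clique {0, 1, 2, 3}. A clique must lie in a single bag of any decomposition, so no decomposition can have width below 3. Hence tw(G) = 3 exactly.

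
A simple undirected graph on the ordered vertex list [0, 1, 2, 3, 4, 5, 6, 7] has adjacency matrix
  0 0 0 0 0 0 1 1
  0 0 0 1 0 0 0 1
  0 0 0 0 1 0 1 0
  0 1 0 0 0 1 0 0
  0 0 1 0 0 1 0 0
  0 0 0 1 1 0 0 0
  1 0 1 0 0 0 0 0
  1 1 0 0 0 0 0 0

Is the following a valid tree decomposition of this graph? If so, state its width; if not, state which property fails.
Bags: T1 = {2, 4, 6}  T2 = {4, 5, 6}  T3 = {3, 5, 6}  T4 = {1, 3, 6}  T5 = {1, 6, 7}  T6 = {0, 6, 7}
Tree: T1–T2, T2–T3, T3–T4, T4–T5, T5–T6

Yes; width 2.

Checking the three conditions: (i) the bags cover all of {0, 1, 2, 3, 4, 5, 6, 7}; (ii) for each edge, some bag contains both endpoints; (iii) the bags containing any fixed vertex form a subtree. All hold, so the decomposition is valid with width 3 − 1 = 2.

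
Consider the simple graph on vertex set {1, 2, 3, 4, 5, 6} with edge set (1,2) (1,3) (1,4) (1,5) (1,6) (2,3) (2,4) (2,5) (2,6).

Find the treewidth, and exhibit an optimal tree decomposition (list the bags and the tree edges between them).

Treewidth 2.
One such decomposition:
Bags: B1 = {1, 2, 4}  B2 = {1, 2, 5}  B3 = {1, 2, 3}  B4 = {1, 2, 6}
Tree: B1–B2, B2–B3, B3–B4

Each bag holds 3 vertices, so the decomposition has width 2, which upper-bounds the treewidth. On the other hand G contains the 3-clique {1, 2, 3}. A clique must lie in a single bag of any decomposition, so no decomposition can have width below 2. Hence tw(G) = 2 exactly.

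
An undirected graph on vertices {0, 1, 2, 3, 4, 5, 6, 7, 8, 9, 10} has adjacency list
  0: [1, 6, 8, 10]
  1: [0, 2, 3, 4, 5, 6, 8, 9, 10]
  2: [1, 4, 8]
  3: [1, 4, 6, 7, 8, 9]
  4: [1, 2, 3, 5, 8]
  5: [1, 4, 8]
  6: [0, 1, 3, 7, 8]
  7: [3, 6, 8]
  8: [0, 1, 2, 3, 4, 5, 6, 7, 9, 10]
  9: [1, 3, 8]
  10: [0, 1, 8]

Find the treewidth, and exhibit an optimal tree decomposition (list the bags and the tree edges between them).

Treewidth 3.
Bags: B1 = {1, 3, 6, 8}  B2 = {0, 1, 6, 8}  B3 = {0, 1, 8, 10}  B4 = {1, 3, 4, 8}  B5 = {1, 4, 5, 8}  B6 = {3, 6, 7, 8}  B7 = {1, 2, 4, 8}  B8 = {1, 3, 8, 9}
Tree: B1–B2, B2–B3, B1–B4, B4–B5, B1–B6, B4–B7, B1–B8

Every bag has size at most 4, so the width is 4 − 1 = 3 and tw(G) ≤ 3. On the other hand G contains the 4-clique {0, 1, 8, 10}. A clique must lie in a single bag of any decomposition, so no decomposition can have width below 3. Hence tw(G) = 3 exactly.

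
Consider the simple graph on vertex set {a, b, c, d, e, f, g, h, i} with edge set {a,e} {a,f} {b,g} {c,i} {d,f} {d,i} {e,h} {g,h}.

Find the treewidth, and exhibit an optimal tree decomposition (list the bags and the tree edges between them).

Treewidth 1.
Bags: B1 = {c, i}  B2 = {d, i}  B3 = {d, f}  B4 = {a, f}  B5 = {a, e}  B6 = {e, h}  B7 = {g, h}  B8 = {b, g}
Tree: B1–B2, B2–B3, B3–B4, B4–B5, B5–B6, B6–B7, B7–B8

The largest bag has 2 vertices, giving width 1; this decomposition certifies tw(G) ≤ 1. G has an edge, so its treewidth is at least 1. Hence tw(G) = 1 exactly.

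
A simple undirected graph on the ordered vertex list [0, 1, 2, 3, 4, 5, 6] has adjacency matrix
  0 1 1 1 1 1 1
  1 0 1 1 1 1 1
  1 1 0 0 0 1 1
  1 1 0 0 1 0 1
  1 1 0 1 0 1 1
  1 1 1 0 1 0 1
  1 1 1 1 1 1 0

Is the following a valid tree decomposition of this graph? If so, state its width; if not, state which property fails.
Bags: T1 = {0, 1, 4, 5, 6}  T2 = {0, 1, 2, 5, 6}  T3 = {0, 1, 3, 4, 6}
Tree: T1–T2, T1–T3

Yes; width 4.

Vertex coverage: the bags together contain {0, 1, 2, 3, 4, 5, 6}, the full vertex set. Edge coverage: each edge of G has both endpoints in at least one bag. Running intersection: for every vertex, the bags containing it form a connected subtree. All three properties hold, so this is a valid tree decomposition of width max|bag| − 1 = 4, and hence tw(G) ≤ 4.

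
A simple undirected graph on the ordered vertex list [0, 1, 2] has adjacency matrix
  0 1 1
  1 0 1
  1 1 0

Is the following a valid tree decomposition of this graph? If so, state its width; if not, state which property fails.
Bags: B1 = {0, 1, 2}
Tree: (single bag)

Yes; width 2.

Vertex coverage: the bags together contain {0, 1, 2}, the full vertex set. Edge coverage: each edge of G has both endpoints in at least one bag. Running intersection: for every vertex, the bags containing it form a connected subtree. All three properties hold, so this is a valid tree decomposition of width max|bag| − 1 = 2, and hence tw(G) ≤ 2.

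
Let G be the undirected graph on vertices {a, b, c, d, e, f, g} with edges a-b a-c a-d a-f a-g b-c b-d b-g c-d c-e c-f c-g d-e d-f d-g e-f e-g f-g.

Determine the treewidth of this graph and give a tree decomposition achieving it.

Treewidth 4.
One such decomposition:
Bags: B1 = {a, c, d, f, g}  B2 = {a, b, c, d, g}  B3 = {c, d, e, f, g}
Tree: B1–B2, B1–B3

The largest bag has 5 vertices, giving width 4; this decomposition certifies tw(G) ≤ 4. Conversely, {c, d, e, f, g} is a clique of size 5, and the vertices of any clique must share a bag in every tree decomposition; so some bag has ≥ 5 vertices and tw(G) ≥ 4. The upper and lower bounds meet at 4, so that is the treewidth.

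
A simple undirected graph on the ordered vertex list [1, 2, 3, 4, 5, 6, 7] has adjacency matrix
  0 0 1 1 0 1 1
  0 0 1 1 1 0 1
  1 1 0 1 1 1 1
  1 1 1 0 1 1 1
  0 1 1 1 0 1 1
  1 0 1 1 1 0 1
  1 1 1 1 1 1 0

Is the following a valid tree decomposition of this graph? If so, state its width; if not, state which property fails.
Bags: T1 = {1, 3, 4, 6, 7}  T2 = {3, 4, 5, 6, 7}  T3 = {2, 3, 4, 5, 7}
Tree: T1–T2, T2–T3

Yes; width 4.

Vertex coverage: the bags together contain {1, 2, 3, 4, 5, 6, 7}, the full vertex set. Edge coverage: each edge of G has both endpoints in at least one bag. Running intersection: for every vertex, the bags containing it form a connected subtree. All three properties hold, so this is a valid tree decomposition of width max|bag| − 1 = 4, and hence tw(G) ≤ 4.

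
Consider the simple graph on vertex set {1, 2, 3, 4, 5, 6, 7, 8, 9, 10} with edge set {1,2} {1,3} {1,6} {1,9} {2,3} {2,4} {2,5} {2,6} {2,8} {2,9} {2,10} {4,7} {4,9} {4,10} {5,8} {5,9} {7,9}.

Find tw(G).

A width-2 tree decomposition is:
Bags: B1 = {1, 2, 6}  B2 = {1, 2, 9}  B3 = {2, 5, 9}  B4 = {1, 2, 3}  B5 = {2, 4, 9}  B6 = {2, 4, 10}  B7 = {2, 5, 8}  B8 = {4, 7, 9}
Tree: B1–B2, B2–B3, B1–B4, B3–B5, B5–B6, B3–B7, B5–B8
Every bag has size at most 3, so the width is 3 − 1 = 2 and tw(G) ≤ 2. For the lower bound, the 3 vertices {1, 2, 9} are pairwise adjacent, and any tree decomposition puts a clique entirely inside one bag — forcing width ≥ 2. Combining the bounds, tw(G) = 2.

2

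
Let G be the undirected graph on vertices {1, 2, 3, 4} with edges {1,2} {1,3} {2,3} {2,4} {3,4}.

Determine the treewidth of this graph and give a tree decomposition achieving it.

The largest bag has 3 vertices, giving width 2; this decomposition certifies tw(G) ≤ 2. For the lower bound, the 3 vertices {1, 2, 3} are pairwise adjacent, and any tree decomposition puts a clique entirely inside one bag — forcing width ≥ 2. Combining the bounds, tw(G) = 2.

Treewidth 2.
One such decomposition:
Bags: B1 = {1, 2, 3}  B2 = {2, 3, 4}
Tree: B1–B2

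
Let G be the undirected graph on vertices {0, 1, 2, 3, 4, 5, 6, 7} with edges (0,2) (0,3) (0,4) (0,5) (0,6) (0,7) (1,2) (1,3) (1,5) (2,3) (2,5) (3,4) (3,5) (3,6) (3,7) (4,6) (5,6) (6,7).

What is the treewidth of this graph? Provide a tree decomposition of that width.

Treewidth 3.
One optimal decomposition is:
Bags: B1 = {0, 3, 5, 6}  B2 = {0, 3, 4, 6}  B3 = {0, 3, 6, 7}  B4 = {0, 2, 3, 5}  B5 = {1, 2, 3, 5}
Tree: B1–B2, B1–B3, B1–B4, B4–B5

Each bag holds 4 vertices, so the decomposition has width 3, which upper-bounds the treewidth. Conversely, {0, 2, 3, 5} is a clique of size 4, and the vertices of any clique must share a bag in every tree decomposition; so some bag has ≥ 4 vertices and tw(G) ≥ 3. Therefore the treewidth is 3.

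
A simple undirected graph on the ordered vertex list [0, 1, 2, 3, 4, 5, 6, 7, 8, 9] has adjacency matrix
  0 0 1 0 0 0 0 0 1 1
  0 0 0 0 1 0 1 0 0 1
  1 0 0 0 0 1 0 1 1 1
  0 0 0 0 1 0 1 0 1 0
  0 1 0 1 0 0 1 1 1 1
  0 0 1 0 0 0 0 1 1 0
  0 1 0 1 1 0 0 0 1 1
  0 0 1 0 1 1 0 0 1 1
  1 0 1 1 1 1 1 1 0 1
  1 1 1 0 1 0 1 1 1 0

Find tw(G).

3

A width-3 tree decomposition is:
Bags: B1 = {0, 2, 8, 9}  B2 = {2, 7, 8, 9}  B3 = {4, 7, 8, 9}  B4 = {4, 6, 8, 9}  B5 = {2, 5, 7, 8}  B6 = {1, 4, 6, 9}  B7 = {3, 4, 6, 8}
Tree: B1–B2, B2–B3, B3–B4, B2–B5, B4–B6, B4–B7
Each bag holds 4 vertices, so the decomposition has width 3, which upper-bounds the treewidth. On the other hand G contains the 4-clique {0, 2, 8, 9}. A clique must lie in a single bag of any decomposition, so no decomposition can have width below 3. The upper and lower bounds meet at 3, so that is the treewidth.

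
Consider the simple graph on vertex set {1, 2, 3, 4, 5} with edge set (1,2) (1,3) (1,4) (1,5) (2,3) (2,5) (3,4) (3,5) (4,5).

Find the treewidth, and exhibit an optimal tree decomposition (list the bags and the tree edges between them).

Treewidth 3.
Bags: B1 = {1, 2, 3, 5}  B2 = {1, 3, 4, 5}
Tree: B1–B2

Each bag holds 4 vertices, so the decomposition has width 3, which upper-bounds the treewidth. On the other hand G contains the 4-clique {1, 2, 3, 5}. A clique must lie in a single bag of any decomposition, so no decomposition can have width below 3. The upper and lower bounds meet at 3, so that is the treewidth.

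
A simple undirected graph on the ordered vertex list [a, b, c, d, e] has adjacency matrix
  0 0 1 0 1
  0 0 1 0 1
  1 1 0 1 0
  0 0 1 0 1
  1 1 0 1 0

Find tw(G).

2

A width-2 tree decomposition is:
Bags: B1 = {a, c, e}  B2 = {c, d, e}  B3 = {b, c, e}
Tree: B1–B2, B2–B3
Each bag holds 3 vertices, so the decomposition has width 2, which upper-bounds the treewidth. For the lower bound, G contains the cycle a–e–d–c–a, so G is not a forest; only forests have treewidth ≤ 1, hence tw(G) ≥ 2. Combining the bounds, tw(G) = 2.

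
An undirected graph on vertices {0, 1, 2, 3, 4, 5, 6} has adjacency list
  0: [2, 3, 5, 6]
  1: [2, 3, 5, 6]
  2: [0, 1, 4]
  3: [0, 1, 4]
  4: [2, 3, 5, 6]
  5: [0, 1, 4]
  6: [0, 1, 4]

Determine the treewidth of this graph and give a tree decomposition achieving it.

Treewidth 3.
Bags: B1 = {0, 1, 4, 5}  B2 = {0, 1, 3, 4}  B3 = {0, 1, 2, 4}  B4 = {0, 1, 4, 6}
Tree: B1–B2, B2–B3, B3–B4

Every bag has size at most 4, so the width is 4 − 1 = 3 and tw(G) ≤ 3. For the lower bound: the 4 vertex sets {0,5}, {1,3}, {4}, {2} are disjoint, each induces a connected subgraph, and every pair is joined by at least one edge of G. Contracting each set to a single vertex therefore yields K_{4} as a minor, and since treewidth is minor-monotone, tw(G) ≥ tw(K_{4}) = 3. Therefore the treewidth is 3.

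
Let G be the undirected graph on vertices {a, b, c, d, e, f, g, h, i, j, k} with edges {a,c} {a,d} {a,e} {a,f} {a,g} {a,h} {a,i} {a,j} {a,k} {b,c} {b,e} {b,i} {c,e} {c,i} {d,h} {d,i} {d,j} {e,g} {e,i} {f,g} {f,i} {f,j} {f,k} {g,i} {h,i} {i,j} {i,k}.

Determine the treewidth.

A width-3 tree decomposition is:
Bags: B1 = {a, f, i, j}  B2 = {a, f, g, i}  B3 = {a, f, i, k}  B4 = {a, e, g, i}  B5 = {a, d, i, j}  B6 = {a, c, e, i}  B7 = {a, d, h, i}  B8 = {b, c, e, i}
Tree: B1–B2, B1–B3, B2–B4, B1–B5, B4–B6, B5–B7, B6–B8
Every bag has size at most 4, so the width is 4 − 1 = 3 and tw(G) ≤ 3. On the other hand G contains the 4-clique {a, d, i, j}. A clique must lie in a single bag of any decomposition, so no decomposition can have width below 3. Therefore the treewidth is 3.

3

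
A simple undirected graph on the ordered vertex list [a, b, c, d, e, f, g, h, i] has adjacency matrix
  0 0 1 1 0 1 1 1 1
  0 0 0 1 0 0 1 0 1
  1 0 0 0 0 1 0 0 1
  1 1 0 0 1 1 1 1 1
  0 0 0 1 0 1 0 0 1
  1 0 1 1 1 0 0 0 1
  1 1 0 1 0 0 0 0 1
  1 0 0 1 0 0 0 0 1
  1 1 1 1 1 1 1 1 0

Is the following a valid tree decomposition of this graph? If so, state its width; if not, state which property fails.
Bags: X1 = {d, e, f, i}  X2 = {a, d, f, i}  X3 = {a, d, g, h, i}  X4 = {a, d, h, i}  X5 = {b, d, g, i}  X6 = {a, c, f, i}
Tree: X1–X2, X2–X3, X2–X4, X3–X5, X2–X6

A tree decomposition must satisfy three properties: every vertex lies in some bag; for every edge, both endpoints lie together in some bag; and for every vertex, the bags containing it form a connected subtree. Here bags containing vertex h are not connected in the tree, so the decomposition is invalid.

No — bags containing vertex h are not connected in the tree.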